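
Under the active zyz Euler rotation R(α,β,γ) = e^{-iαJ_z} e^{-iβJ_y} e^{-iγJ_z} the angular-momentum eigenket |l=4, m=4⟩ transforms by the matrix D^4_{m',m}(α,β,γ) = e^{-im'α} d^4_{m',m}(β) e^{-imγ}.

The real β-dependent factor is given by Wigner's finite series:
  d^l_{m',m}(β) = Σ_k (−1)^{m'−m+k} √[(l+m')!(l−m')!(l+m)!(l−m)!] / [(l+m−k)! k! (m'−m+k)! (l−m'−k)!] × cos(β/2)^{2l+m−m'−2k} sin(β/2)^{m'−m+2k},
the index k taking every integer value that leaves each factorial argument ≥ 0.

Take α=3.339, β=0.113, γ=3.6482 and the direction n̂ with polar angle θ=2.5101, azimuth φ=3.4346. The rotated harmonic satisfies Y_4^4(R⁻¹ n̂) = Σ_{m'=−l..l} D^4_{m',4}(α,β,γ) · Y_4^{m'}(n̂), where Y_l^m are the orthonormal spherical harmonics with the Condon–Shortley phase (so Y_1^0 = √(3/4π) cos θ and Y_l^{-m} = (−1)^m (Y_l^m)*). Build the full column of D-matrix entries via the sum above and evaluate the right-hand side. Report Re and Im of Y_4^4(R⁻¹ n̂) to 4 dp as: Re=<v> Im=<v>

Need the full column D^4_{m',4} for m'=−4..4 at α=3.339, β=0.113, γ=3.6482.
cos(β/2)=0.998404, sin(β/2)=0.056470
d^4_{-4,4}: single k=8 term ⇒ +0.000000;  D = +0.000000-0.000000i
d^4_{-3,4}: single k=7 term ⇒ +0.000000;  D = -0.000000+0.000000i
d^4_{-2,4}: single k=6 term ⇒ +0.000000;  D = -0.000000-0.000000i
d^4_{-1,4}: single k=5 term ⇒ +0.000004;  D = +0.000001+0.000004i
d^4_{0,4}: single k=4 term ⇒ +0.000085;  D = -0.000037-0.000076i
d^4_{1,4}: single k=3 term ⇒ +0.001337;  D = +0.000812+0.001062i
d^4_{2,4}: single k=2 term ⇒ +0.016713;  D = -0.012561-0.011025i
d^4_{3,4}: single k=1 term ⇒ +0.157946;  D = +0.136837+0.078883i
d^4_{4,4}: single k=0 term ⇒ +0.987305;  D = -0.935452-0.315755i
Y_4^{m'}(θ=2.5101,φ=3.4346) and Σ D·Y over m':
  (+0.0000-0.0000i)·(+0.0209-0.0495i)  (-0.0000+0.0000i)·(+0.1326-0.1601i)  (-0.0000-0.0000i)·(+0.3458-0.2296i)  (+0.0000+0.0000i)·(+0.3368-0.1016i)  (-0.0000-0.0001i)·(-0.1787+0.0000i)  (+0.0008+0.0011i)·(-0.3368-0.1016i)  (-0.0126-0.0110i)·(+0.3458+0.2296i)  (+0.1368+0.0789i)·(-0.1326-0.1601i)  (-0.9355-0.3158i)·(+0.0209+0.0495i)
Y_4^4(R⁻¹ n̂) = -0.011371-0.092412i

Re=-0.0114 Im=-0.0924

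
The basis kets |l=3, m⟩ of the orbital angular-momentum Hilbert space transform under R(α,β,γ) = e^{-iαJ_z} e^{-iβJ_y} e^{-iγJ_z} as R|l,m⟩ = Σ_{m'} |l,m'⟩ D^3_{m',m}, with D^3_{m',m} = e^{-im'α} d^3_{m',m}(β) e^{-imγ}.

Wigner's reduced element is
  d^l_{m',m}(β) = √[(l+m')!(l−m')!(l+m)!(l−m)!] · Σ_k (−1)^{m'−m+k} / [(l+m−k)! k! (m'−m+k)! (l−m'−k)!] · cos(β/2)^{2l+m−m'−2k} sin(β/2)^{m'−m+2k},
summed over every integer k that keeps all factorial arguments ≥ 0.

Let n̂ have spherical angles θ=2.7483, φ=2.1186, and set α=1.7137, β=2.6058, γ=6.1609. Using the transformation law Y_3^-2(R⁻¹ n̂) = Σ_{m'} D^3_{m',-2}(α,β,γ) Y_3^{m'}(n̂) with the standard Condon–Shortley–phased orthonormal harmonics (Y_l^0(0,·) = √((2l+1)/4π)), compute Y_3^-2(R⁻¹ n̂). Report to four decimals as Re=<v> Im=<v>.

Need the full column D^3_{m',-2} for m'=−3..3 at α=1.7137, β=2.6058, γ=6.1609.
cos(β/2)=0.264703, sin(β/2)=0.964330
d^3_{-3,-2}: single k=1 term ⇒ +0.003070;  D = +0.000562-0.003018i
d^3_{-2,-2}: k∈[0..1] ⇒ +0.000344 -0.022828 = -0.022484;  D = +0.022464+0.000927i
d^3_{-1,-2}: k∈[0..1] ⇒ -0.003963 +0.105193 = +0.101230;  D = +0.010274+0.100707i
d^3_{0,-2}: k∈[0..1] ⇒ +0.025006 -0.331881 = -0.306874;  D = -0.297742+0.074307i
d^3_{1,-2}: k∈[0..1] ⇒ -0.105193 +0.698052 = +0.592859;  D = -0.224012-0.548908i
d^3_{2,-2}: k∈[0..1] ⇒ +0.302964 -0.804181 = -0.501217;  D = +0.432357-0.253545i
d^3_{3,-2}: single k=0 term ⇒ -0.540709;  D = -0.337161-0.422715i
Y_3^{m'}(θ=2.7483,φ=2.1186) and Σ D·Y over m':
  (+0.0006-0.0030i)·(+0.0234-0.0017i)  (+0.0225+0.0009i)·(+0.0634-0.1233i)  (+0.0103+0.1007i)·(-0.2106-0.3453i)  (-0.2977+0.0743i)·(-0.4363+0.0000i)  (-0.2240-0.5489i)·(+0.2106-0.3453i)  (+0.4324-0.2535i)·(+0.0634+0.1233i)  (-0.3372-0.4227i)·(-0.0234-0.0017i)
Y_3^-2(R⁻¹ n̂) = -0.006811-0.050548i

Re=-0.0068 Im=-0.0505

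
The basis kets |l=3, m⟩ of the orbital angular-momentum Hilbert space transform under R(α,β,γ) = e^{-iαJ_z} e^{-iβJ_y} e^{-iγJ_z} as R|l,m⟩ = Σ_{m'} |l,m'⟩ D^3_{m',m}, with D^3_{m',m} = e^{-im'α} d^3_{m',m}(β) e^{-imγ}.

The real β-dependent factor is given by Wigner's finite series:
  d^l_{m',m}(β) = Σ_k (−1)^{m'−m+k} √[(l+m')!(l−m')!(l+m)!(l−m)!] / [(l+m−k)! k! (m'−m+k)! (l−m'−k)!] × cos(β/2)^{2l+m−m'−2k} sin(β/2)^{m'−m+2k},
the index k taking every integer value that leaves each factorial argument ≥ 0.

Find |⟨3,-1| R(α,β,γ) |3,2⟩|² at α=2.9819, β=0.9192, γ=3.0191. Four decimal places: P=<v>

First d^3_{-1,2}(β=0.9192), then the phase factors e^{-i(-1)α} and e^{-i(2)γ}:
With c≡cos(β/2)=0.896230 and s≡sin(β/2)=0.443590, N=[2·24·120·1]^{1/2}=75.894664
k: max(0,(2)−(-1))=3 … min(3+(2),3−(-1))=4
  k=3: (−1)^0·75.8947/(12)·0.8962^3·0.4436^3 = +0.397404
  k=4: (−1)^1·75.8947/(24)·0.8962^1·0.4436^5 = -0.048677
d^3_{-1,2}(0.9192) = +0.397404 -0.048677 = +0.348727
|D^3_{-1,2}|² = |d^3_{-1,2}(β)|² = (+0.348727)² = 0.121611 (the z-rotation phases have unit modulus)

P=0.1216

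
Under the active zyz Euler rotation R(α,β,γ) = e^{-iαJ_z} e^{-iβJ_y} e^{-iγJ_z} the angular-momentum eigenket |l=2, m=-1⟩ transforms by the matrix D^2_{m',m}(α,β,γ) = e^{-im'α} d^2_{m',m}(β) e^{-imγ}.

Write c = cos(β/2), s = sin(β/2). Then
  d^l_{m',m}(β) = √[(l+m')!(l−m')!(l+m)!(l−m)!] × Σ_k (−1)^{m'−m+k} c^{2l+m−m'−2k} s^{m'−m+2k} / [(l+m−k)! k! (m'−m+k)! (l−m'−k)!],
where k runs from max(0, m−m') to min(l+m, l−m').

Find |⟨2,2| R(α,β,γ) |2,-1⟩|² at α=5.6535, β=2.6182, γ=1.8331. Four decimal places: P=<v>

First d^2_{2,-1}(β=2.6182), then the phase factors e^{-i(2)α} and e^{-i(-1)γ}:
c=cos(2.6182/2)=0.258719, s=sin(2.6182/2)=0.965952; N=√[24·1·1·6]=12.000000
The bounds max(0,m−m')=0 and min(l+m,l−m')=0 give 1 term
  k=0: (−1)^3·12.0000/(6)·0.2587^1·0.9660^3 = -0.466366
d^2_{2,-1}(2.6182) = -0.466366
|D^2_{2,-1}|² = |d^2_{2,-1}(β)|² = (-0.466366)² = 0.217497 (the z-rotation phases have unit modulus)

P=0.2175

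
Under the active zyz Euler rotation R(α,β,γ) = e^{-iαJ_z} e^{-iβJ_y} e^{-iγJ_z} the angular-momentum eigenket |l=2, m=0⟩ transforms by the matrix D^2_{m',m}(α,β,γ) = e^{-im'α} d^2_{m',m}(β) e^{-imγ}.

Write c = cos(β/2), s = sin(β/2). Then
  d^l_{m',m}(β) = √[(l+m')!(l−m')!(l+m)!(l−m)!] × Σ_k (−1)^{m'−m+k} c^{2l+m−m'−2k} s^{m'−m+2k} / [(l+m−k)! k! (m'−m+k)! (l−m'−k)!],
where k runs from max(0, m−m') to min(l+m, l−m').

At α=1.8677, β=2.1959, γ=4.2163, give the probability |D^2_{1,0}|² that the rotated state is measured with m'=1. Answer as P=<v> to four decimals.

Split into d^2_{1,0}(β=2.1959) × two z-phases.
Half-angle: c=0.455422, s=0.890276. N=√(6·1·2·2)=4.898979
Admissible k: 0..1 (factorial args all ≥0)
  k=0: (−1)^1·4.8990/(2)·0.4554^3·0.8903^1 = -0.205988
  k=1: (−1)^2·4.8990/(2)·0.4554^1·0.8903^3 = +0.787160
d^2_{1,0}(2.1959) = -0.205988 +0.787160 = +0.581172
|D^2_{1,0}|² = |d^2_{1,0}(β)|² = (+0.581172)² = 0.337761 (the z-rotation phases have unit modulus)

P=0.3378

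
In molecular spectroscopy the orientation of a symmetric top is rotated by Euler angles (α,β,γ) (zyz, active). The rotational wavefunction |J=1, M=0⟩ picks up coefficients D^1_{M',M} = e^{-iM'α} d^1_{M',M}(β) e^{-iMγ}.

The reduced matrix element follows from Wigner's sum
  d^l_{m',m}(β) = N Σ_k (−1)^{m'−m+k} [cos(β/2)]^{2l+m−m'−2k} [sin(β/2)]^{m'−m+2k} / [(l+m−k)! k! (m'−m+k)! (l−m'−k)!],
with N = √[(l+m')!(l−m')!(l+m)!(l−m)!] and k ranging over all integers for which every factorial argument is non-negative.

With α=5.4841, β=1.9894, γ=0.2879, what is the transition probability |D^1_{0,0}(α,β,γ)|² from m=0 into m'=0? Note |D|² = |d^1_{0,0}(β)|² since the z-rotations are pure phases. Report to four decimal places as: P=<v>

P=0.1652

D^1_{0,0}(5.4841,1.9894,0.2879) = e^{-i·0·5.4841}·d^1_{0,0}(1.9894)·e^{-i·0·0.2879}. Compute d first:
Half-angle: c=0.544754, s=0.838596. N=√(1·1·1·1)=1.000000
Admissible k: 0..1 (factorial args all ≥0)
  k=0: (−1)^0·1.0000/(1)·0.5448^2·0.8386^0 = +0.296757
  k=1: (−1)^1·1.0000/(1)·0.5448^0·0.8386^2 = -0.703243
d^1_{0,0}(1.9894) = +0.296757 -0.703243 = -0.406485
|D^1_{0,0}|² = |d^1_{0,0}(β)|² = (-0.406485)² = 0.165230 (the z-rotation phases have unit modulus)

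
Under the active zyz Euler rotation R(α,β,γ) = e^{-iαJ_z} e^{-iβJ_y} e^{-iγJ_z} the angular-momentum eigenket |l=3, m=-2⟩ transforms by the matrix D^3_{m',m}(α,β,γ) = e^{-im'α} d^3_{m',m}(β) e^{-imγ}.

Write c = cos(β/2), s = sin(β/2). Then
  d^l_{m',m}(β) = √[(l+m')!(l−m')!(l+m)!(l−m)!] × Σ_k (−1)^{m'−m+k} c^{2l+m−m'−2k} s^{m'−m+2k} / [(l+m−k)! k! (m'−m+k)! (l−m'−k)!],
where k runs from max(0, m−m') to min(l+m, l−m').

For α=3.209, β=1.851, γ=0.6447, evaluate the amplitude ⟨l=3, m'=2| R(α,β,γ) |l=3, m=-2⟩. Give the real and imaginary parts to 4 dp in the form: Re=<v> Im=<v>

D^3_{2,-2}(3.209,1.851,0.6447) = e^{-i·2·3.209}·d^3_{2,-2}(1.851)·e^{-i·-2·0.6447}. Compute d first:
Half-angle: c=0.601435, s=0.798922. N=√(120·1·1·120)=120.000000
Admissible k: 0..1 (factorial args all ≥0)
  k=0: (−1)^4·120.0000/(24)·0.6014^2·0.7989^4 = +0.736825
  k=1: (−1)^5·120.0000/(120)·0.6014^0·0.7989^6 = -0.260031
d^3_{2,-2}(1.851) = +0.736825 -0.260031 = +0.476794
D = (+0.990926-0.134407i)·(+0.476794)·(+0.277697+0.960669i) = +0.192767+0.436089i

Re=0.1928 Im=0.4361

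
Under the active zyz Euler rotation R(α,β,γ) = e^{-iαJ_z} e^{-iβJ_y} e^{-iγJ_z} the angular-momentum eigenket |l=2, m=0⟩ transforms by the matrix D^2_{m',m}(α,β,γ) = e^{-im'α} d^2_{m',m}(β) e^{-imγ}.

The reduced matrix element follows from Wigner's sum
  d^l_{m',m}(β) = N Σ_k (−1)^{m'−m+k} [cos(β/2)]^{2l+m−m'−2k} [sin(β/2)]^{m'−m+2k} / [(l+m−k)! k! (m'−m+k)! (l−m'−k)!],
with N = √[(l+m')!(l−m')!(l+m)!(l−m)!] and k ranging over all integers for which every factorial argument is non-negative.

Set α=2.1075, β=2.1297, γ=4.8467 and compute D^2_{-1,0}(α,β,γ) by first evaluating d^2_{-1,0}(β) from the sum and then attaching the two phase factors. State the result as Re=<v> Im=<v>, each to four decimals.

Split into d^2_{-1,0}(β=2.1297) × two z-phases.
Half-angle: c=0.484635, s=0.874716. N=√(1·6·2·2)=4.898979
k∈{1,2} keeps every argument non-negative
  k=1: (−1)^0·4.8990/(2)·0.4846^3·0.8747^1 = +0.243887
  k=2: (−1)^1·4.8990/(2)·0.4846^1·0.8747^3 = -0.794497
d^2_{-1,0}(2.1297) = +0.243887 -0.794497 = -0.550610
Attach z-rotation phases: D = e^{-i(-1)(2.1075)}·(-0.550610)·e^{-i(0)(4.8467)} = +0.281530-0.473194i

Re=0.2815 Im=-0.4732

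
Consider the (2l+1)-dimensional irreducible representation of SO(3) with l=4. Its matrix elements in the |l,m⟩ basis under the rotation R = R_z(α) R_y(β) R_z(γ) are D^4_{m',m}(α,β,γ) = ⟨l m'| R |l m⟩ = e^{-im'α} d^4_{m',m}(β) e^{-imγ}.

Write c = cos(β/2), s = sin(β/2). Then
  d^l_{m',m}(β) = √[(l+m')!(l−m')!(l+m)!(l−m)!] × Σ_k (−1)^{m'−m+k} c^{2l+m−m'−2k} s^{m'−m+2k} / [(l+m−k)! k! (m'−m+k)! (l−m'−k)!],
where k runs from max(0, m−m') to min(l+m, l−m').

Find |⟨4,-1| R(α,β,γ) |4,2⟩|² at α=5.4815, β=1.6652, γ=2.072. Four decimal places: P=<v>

P=0.0874

Split into d^4_{-1,2}(β=1.6652) × two z-phases.
With c≡cos(β/2)=0.672955 and s≡sin(β/2)=0.739684, N=[6·120·720·2]^{1/2}=1018.233765
Admissible k: 3..5 (factorial args all ≥0)
  k=3: (−1)^0·1018.2338/(72)·0.6730^5·0.7397^3 = +0.789919
  k=4: (−1)^1·1018.2338/(48)·0.6730^3·0.7397^5 = -1.431508
  k=5: (−1)^2·1018.2338/(240)·0.6730^1·0.7397^7 = +0.345895
d^4_{-1,2}(1.6652) = +0.789919 -1.431508 +0.345895 = -0.295695
|D^4_{-1,2}|² = |d^4_{-1,2}(β)|² = (-0.295695)² = 0.087435 (the z-rotation phases have unit modulus)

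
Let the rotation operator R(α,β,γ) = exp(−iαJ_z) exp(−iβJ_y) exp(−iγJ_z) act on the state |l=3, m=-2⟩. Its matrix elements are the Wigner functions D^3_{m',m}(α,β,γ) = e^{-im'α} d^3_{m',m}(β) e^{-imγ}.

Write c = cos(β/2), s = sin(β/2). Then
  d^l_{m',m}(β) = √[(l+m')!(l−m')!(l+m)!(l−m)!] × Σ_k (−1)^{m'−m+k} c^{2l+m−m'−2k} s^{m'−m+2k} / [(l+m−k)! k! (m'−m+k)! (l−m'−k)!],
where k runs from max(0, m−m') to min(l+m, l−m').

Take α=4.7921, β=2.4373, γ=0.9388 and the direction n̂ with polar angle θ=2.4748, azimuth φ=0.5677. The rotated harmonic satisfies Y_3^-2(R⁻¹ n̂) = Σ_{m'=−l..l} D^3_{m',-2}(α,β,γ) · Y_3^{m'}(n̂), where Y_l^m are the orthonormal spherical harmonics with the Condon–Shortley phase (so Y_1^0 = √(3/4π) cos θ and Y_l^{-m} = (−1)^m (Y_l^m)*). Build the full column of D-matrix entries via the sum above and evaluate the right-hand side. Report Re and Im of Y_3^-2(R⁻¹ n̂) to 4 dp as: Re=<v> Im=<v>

Re=0.2896 Im=0.1950

Need the full column D^3_{m',-2} for m'=−3..3 at α=4.7921, β=2.4373, γ=0.9388.
cos(β/2)=0.344913, sin(β/2)=0.938635
d^3_{-3,-2}: single k=1 term ⇒ +0.011223;  D = -0.009592-0.005827i
d^3_{-2,-2}: k∈[0..1] ⇒ +0.001684 -0.062345 = -0.060661;  D = -0.027268+0.054187i
d^3_{-1,-2}: k∈[0..1] ⇒ -0.014489 +0.214610 = +0.200120;  D = +0.185357+0.075438i
d^3_{0,-2}: k∈[0..1] ⇒ +0.068296 -0.505786 = -0.437490;  D = +0.132128-0.417061i
d^3_{1,-2}: k∈[0..1] ⇒ -0.214610 +0.794681 = +0.580071;  D = -0.565178-0.130601i
d^3_{2,-2}: k∈[0..1] ⇒ +0.461717 -0.683879 = -0.222162;  D = -0.032624+0.219754i
d^3_{3,-2}: single k=0 term ⇒ -0.615557;  D = -0.614148-0.041623i
Y_3^{m'}(θ=2.4748,φ=0.5677) and Σ D·Y over m':
  (-0.0096-0.0058i)·(-0.0130-0.0978i)  (-0.0273+0.0542i)·(-0.1296+0.2785i)  (+0.1854+0.0754i)·(+0.3518-0.2243i)  (+0.1321-0.4171i)·(-0.0257+0.0000i)  (-0.5652-0.1306i)·(-0.3518-0.2243i)  (-0.0326+0.2198i)·(-0.1296-0.2785i)  (-0.6141-0.0416i)·(+0.0130-0.0978i)
Y_3^-2(R⁻¹ n̂) = +0.289626+0.194953i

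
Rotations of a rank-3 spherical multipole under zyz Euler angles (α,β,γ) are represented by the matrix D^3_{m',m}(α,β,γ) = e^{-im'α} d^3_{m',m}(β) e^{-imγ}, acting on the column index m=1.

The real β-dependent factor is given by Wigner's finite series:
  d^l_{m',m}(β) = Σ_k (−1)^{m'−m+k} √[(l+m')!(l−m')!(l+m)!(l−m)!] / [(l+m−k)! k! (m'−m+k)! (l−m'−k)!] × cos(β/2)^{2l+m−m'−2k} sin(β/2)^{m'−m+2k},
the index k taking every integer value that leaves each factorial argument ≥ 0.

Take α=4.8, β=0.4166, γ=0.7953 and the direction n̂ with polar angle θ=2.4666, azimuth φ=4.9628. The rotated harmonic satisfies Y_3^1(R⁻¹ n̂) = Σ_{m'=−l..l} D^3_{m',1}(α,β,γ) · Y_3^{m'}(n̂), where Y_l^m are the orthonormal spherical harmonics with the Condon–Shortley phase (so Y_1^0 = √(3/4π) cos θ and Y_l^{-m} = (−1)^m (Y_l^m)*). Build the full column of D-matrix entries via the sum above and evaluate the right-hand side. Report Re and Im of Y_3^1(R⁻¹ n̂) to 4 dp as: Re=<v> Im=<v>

Need the full column D^3_{m',1} for m'=−3..3 at α=4.8, β=0.4166, γ=0.7953.
cos(β/2)=0.978384, sin(β/2)=0.206797
d^3_{-3,1}: single k=4 term ⇒ +0.006780;  D = +0.003442+0.005842i
d^3_{-2,1}: k∈[3..4] ⇒ +0.052383 -0.001170 = +0.051213;  D = -0.041679+0.029760i
d^3_{-1,1}: k∈[2..4] ⇒ +0.235113 -0.014005 +0.000078 = +0.221186;  D = -0.143789-0.168072i
d^3_{0,1}: k∈[1..3] ⇒ +0.642216 -0.086074 +0.001282 = +0.557424;  D = +0.390236-0.398042i
d^3_{1,1}: k∈[0..2] ⇒ +0.877113 -0.313484 +0.010504 = +0.574133;  D = +0.443570+0.364520i
d^3_{2,1}: k∈[0..1] ⇒ -0.586260 +0.052383 = -0.533877;  D = +0.301571-0.440545i
d^3_{3,1}: single k=0 term ⇒ +0.151765;  D = -0.132254-0.074441i
Y_3^{m'}(θ=2.4666,φ=4.9628) and Σ D·Y over m':
  (+0.0034+0.0058i)·(-0.0695-0.0744i)  (-0.0417+0.0298i)·(+0.2733-0.1496i)  (-0.1438-0.1681i)·(+0.1025+0.4006i)  (+0.3902-0.3980i)·(-0.0139+0.0000i)  (+0.4436+0.3645i)·(-0.1025+0.4006i)  (+0.3016-0.4405i)·(+0.2733+0.1496i)  (-0.1323-0.0744i)·(+0.0695-0.0744i)
Y_3^1(R⁻¹ n̂) = -0.017441+0.014124i

Re=-0.0174 Im=0.0141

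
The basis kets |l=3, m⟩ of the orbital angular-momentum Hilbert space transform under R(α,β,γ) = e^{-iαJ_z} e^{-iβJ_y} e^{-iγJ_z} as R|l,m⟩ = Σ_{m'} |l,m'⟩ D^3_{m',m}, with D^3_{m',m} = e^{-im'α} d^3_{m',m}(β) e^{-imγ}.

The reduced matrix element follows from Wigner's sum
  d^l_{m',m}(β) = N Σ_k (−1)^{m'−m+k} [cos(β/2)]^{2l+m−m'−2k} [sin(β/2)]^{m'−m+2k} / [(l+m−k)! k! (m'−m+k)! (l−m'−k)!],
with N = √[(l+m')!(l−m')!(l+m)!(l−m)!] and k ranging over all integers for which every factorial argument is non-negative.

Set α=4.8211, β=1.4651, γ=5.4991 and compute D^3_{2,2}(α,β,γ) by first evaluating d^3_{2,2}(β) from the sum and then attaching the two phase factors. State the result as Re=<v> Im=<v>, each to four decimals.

D^3_{2,2}(4.8211,1.4651,5.4991) = e^{-i·2·4.8211}·d^3_{2,2}(1.4651)·e^{-i·2·5.4991}. Compute d first:
With c≡cos(β/2)=0.743471 and s≡sin(β/2)=0.668768, N=[120·1·120·1]^{1/2}=120.000000
Admissible k: 0..1 (factorial args all ≥0)
  k=0: (−1)^0·120.0000/(120)·0.7435^6·0.6688^0 = +0.168883
  k=1: (−1)^1·120.0000/(24)·0.7435^4·0.6688^2 = -0.683247
d^3_{2,2}(1.4651) = +0.168883 -0.683247 = -0.514364
D = (-0.976457+0.215713i)·(-0.514364)·(+0.002626+0.999997i) = +0.112273+0.501961i

Re=0.1123 Im=0.5020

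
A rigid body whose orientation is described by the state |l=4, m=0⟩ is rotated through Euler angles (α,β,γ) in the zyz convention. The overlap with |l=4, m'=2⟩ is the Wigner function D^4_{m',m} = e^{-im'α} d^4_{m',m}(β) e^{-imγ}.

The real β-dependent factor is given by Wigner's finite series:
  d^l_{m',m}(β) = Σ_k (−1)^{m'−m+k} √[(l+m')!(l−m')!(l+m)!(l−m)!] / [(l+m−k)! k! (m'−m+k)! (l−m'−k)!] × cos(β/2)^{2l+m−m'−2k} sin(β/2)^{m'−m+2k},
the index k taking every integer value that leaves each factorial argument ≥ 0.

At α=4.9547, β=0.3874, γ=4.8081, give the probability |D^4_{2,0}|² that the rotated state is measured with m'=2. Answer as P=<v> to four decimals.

P=0.0796

Split into d^4_{2,0}(β=0.3874) × two z-phases.
c=cos(0.3874/2)=0.981299, s=sin(0.3874/2)=0.192491; N=√[720·2·24·24]=910.735966
k∈{0,1,2} keeps every argument non-negative
  k=0: (−1)^2·910.7360/(96)·0.9813^6·0.1925^2 = +0.313870
  k=1: (−1)^3·910.7360/(36)·0.9813^4·0.1925^4 = -0.032206
  k=2: (−1)^4·910.7360/(96)·0.9813^2·0.1925^6 = +0.000465
d^4_{2,0}(0.3874) = +0.313870 -0.032206 +0.000465 = +0.282129
|D^4_{2,0}|² = |d^4_{2,0}(β)|² = (+0.282129)² = 0.079597 (the z-rotation phases have unit modulus)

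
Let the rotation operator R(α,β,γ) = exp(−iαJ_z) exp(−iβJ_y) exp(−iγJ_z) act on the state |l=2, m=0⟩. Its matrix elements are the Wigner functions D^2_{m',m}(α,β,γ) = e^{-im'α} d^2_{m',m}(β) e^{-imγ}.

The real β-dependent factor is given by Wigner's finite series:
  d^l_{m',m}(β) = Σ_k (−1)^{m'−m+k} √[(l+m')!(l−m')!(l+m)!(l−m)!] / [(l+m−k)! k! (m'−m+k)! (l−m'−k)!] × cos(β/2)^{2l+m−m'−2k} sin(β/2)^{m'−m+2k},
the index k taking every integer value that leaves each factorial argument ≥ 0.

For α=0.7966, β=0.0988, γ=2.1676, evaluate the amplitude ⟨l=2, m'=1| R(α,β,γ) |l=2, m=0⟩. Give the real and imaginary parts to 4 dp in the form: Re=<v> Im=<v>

Split into d^2_{1,0}(β=0.0988) × two z-phases.
Half-angle: c=0.998780, s=0.049380. N=√(6·1·2·2)=4.898979
The bounds max(0,m−m')=0 and min(l+m,l−m')=1 give 2 terms
  k=0: (−1)^1·4.8990/(2)·0.9988^3·0.0494^1 = -0.120513
  k=1: (−1)^2·4.8990/(2)·0.9988^1·0.0494^3 = +0.000295
d^2_{1,0}(0.0988) = -0.120513 +0.000295 = -0.120219
Phases: e^{-i·(1)·0.7966}=+0.699142-0.714983i, e^{-i·(0)·2.1676}=+1.000000+0.000000i ⇒ D=-0.084050+0.085954i

Re=-0.0841 Im=0.0860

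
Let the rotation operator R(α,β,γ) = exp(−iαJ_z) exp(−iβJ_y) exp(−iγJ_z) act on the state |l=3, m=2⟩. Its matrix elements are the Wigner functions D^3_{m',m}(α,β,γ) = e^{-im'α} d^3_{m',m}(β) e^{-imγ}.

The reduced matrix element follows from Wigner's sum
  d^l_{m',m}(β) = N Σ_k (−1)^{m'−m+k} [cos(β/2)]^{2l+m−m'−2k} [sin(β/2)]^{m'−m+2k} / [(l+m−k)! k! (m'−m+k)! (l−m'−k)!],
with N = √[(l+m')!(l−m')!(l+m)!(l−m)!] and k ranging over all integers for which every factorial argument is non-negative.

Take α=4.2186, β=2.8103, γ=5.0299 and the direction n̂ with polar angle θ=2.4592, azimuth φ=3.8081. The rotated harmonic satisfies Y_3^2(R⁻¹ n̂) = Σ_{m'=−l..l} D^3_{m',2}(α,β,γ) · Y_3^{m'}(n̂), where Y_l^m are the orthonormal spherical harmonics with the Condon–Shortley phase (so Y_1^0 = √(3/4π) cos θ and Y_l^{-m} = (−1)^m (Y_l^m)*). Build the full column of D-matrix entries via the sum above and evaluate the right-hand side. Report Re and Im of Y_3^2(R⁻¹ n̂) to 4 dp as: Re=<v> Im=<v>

Re=-0.1005 Im=-0.0994

Need the full column D^3_{m',2} for m'=−3..3 at α=4.2186, β=2.8103, γ=5.0299.
cos(β/2)=0.164890, sin(β/2)=0.986312
d^3_{-3,2}: single k=5 term ⇒ +0.377000;  D = -0.322267+0.195635i
d^3_{-2,2}: k∈[4..5] ⇒ +0.128652 -0.920632 = -0.791980;  D = +0.041009+0.790918i
d^3_{-1,2}: k∈[3..4] ⇒ +0.027205 -0.486705 = -0.459499;  D = -0.415343-0.196544i
d^3_{0,2}: k∈[2..3] ⇒ +0.003939 -0.140931 = -0.136992;  D = +0.110287-0.081263i
d^3_{1,2}: k∈[1..2] ⇒ +0.000380 -0.027205 = -0.026825;  D = +0.003776+0.026558i
d^3_{2,2}: k∈[0..1] ⇒ +0.000020 -0.003596 = -0.003576;  D = -0.003356-0.001235i
d^3_{3,2}: single k=0 term ⇒ -0.000294;  D = +0.000221-0.000195i
Y_3^{m'}(θ=2.4592,φ=3.8081) and Σ D·Y over m':
  (-0.3223+0.1956i)·(+0.0435+0.0952i)  (+0.0410+0.7909i)·(-0.0743+0.3066i)  (-0.4153-0.1965i)·(-0.3222+0.2534i)  (+0.1103-0.0813i)·(-0.0033+0.0000i)  (+0.0038+0.0266i)·(+0.3222+0.2534i)  (-0.0034-0.0012i)·(-0.0743-0.3066i)  (+0.0002-0.0002i)·(-0.0435+0.0952i)
Y_3^2(R⁻¹ n̂) = -0.100512-0.099363i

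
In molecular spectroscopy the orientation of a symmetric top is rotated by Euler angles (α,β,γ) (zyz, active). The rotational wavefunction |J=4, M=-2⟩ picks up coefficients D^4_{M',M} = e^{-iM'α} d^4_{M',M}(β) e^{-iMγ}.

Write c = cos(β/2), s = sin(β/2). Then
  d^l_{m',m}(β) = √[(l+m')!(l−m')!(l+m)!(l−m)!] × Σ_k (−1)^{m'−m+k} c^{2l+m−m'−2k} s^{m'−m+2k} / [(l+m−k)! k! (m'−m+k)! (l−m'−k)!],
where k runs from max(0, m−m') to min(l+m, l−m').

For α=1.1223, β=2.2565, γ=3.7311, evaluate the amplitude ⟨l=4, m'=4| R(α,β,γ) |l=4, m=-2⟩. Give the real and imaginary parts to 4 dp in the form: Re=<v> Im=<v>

Re=-0.5210 Im=0.0887

Split into d^4_{4,-2}(β=2.2565) × two z-phases.
Half-angle: c=0.428242, s=0.903664. N=√(40320·1·2·720)=7619.763776
Admissible k: 0..0 (factorial args all ≥0)
  k=0: (−1)^6·7619.7638/(1440)·0.4282^2·0.9037^6 = +0.528445
d^4_{4,-2}(2.2565) = +0.528445
Phases: e^{-i·(4)·1.1223}=-0.221341+0.975197i, e^{-i·(-2)·3.7311}=+0.381836+0.924230i ⇒ D=-0.520952+0.088670i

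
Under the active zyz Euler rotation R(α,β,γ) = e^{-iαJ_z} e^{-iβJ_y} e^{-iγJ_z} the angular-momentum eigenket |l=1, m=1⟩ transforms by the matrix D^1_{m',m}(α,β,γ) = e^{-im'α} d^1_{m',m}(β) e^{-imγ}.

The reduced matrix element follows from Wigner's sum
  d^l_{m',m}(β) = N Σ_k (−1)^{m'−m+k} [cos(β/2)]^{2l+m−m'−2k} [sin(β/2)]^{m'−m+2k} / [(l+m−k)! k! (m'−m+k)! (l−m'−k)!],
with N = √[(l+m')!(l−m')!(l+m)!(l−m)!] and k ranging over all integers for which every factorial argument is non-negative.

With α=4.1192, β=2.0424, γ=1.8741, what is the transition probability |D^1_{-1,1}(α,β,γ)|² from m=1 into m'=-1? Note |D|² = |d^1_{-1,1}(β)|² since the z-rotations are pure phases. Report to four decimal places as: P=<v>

P=0.5288

D^1_{-1,1}(4.1192,2.0424,1.8741) = e^{-i·-1·4.1192}·d^1_{-1,1}(2.0424)·e^{-i·1·1.8741}. Compute d first:
With c≡cos(β/2)=0.522343 and s≡sin(β/2)=0.852735, N=[1·2·2·1]^{1/2}=2.000000
k: max(0,(1)−(-1))=2 … min(1+(1),1−(-1))=2
  k=2: (−1)^0·2.0000/(2)·0.5223^0·0.8527^2 = +0.727158
d^1_{-1,1}(2.0424) = +0.727158
|D^1_{-1,1}|² = |d^1_{-1,1}(β)|² = (+0.727158)² = 0.528758 (the z-rotation phases have unit modulus)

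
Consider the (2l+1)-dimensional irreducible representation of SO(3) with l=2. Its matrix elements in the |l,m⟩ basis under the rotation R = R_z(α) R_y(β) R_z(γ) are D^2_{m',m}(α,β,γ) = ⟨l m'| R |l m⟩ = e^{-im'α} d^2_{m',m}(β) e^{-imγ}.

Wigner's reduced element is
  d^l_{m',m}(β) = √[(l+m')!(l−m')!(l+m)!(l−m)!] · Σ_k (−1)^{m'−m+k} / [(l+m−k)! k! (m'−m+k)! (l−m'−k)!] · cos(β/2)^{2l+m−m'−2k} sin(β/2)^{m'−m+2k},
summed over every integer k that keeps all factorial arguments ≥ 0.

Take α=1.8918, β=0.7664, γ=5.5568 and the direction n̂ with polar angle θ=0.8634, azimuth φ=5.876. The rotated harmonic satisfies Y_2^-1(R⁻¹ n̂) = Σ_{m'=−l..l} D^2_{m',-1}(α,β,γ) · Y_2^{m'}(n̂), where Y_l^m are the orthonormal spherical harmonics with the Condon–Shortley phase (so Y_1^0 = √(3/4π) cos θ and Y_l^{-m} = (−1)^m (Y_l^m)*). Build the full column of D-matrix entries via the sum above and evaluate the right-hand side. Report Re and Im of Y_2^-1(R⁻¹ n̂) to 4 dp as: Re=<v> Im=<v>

Re=-0.0211 Im=0.0875

Need the full column D^2_{m',-1} for m'=−2..2 at α=1.8918, β=0.7664, γ=5.5568.
cos(β/2)=0.927473, sin(β/2)=0.373890
d^2_{-2,-1}: single k=1 term ⇒ +0.596593;  D = -0.594470+0.050280i
d^2_{-1,-1}: k∈[0..1] ⇒ +0.739954 -0.360755 = +0.379200;  D = +0.149545+0.348466i
d^2_{0,-1}: k∈[0..1] ⇒ -0.730674 +0.118743 = -0.611930;  D = -0.457467+0.406427i
d^2_{1,-1}: k∈[0..1] ⇒ +0.360755 -0.019542 = +0.341212;  D = -0.295531-0.170550i
d^2_{2,-1}: single k=0 term ⇒ -0.096954;  D = +0.019490-0.094974i
Y_2^{m'}(θ=0.8634,φ=5.876) and Σ D·Y over m':
  (-0.5945+0.0503i)·(+0.1532+0.1623i)  (+0.1495+0.3485i)·(+0.3504+0.1511i)  (-0.4575+0.4064i)·(+0.0842+0.0000i)  (-0.2955-0.1705i)·(-0.3504+0.1511i)  (+0.0195-0.0950i)·(+0.1532-0.1623i)
Y_2^-1(R⁻¹ n̂) = -0.021085+0.087526i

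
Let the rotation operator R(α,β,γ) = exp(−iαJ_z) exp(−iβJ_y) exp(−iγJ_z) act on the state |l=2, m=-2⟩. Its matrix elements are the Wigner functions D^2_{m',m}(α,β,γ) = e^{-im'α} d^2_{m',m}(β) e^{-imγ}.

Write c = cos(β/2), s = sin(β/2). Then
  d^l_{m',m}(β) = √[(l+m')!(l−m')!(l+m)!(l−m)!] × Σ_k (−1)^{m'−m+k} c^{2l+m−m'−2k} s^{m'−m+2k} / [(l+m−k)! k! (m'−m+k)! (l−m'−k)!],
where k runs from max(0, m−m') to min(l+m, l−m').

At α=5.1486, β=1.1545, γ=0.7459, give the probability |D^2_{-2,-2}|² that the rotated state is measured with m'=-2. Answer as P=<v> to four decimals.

D^2_{-2,-2}(5.1486,1.1545,0.7459) = e^{-i·-2·5.1486}·d^2_{-2,-2}(1.1545)·e^{-i·-2·0.7459}. Compute d first:
c=cos(1.1545/2)=0.837967, s=sin(1.1545/2)=0.545722; N=√[1·24·1·24]=24.000000
The bounds max(0,m−m')=0 and min(l+m,l−m')=0 give 1 term
  k=0: (−1)^0·24.0000/(24)·0.8380^4·0.5457^0 = +0.493068
d^2_{-2,-2}(1.1545) = +0.493068
|D^2_{-2,-2}|² = |d^2_{-2,-2}(β)|² = (+0.493068)² = 0.243116 (the z-rotation phases have unit modulus)

P=0.2431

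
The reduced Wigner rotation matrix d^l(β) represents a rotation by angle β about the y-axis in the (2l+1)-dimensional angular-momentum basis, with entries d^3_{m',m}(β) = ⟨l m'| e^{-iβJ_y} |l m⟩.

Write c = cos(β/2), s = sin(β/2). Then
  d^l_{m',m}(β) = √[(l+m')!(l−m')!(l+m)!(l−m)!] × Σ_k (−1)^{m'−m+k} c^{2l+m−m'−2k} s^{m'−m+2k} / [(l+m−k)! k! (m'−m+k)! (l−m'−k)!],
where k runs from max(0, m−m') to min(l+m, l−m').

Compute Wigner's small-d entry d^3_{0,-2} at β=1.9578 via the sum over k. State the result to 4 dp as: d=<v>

d=-0.4432

d^3_{0,-2}(β=1.9578) via Wigner's sum:
Half-angle: c=0.557936, s=0.829884. N=√(6·6·1·120)=65.726707
k: max(0,(-2)−(0))=0 … min(3+(-2),3−(0))=1
  k=0: (−1)^2·65.7267/(12)·0.5579^4·0.8299^2 = +0.365538
  k=1: (−1)^3·65.7267/(12)·0.5579^2·0.8299^4 = -0.808721
d^3_{0,-2}(1.9578) = +0.365538 -0.808721 = -0.443183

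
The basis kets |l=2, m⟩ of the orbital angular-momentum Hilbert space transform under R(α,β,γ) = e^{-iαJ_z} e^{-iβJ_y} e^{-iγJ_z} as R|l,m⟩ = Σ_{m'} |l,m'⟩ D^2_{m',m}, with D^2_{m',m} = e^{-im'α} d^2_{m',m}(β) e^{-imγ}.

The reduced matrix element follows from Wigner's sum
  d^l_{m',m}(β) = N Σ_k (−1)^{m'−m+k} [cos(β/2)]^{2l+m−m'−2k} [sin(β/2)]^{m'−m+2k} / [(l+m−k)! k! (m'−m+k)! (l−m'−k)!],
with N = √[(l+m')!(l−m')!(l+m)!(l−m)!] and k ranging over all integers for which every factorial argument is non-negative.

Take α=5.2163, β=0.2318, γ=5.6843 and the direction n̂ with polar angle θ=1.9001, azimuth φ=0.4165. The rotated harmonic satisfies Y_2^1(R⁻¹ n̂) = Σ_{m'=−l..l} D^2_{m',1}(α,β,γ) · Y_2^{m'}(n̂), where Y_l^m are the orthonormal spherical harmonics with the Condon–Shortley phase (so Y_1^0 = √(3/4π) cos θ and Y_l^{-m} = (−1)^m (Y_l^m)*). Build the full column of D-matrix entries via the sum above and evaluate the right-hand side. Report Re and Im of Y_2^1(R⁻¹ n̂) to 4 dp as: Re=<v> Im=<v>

Need the full column D^2_{m',1} for m'=−2..2 at α=5.2163, β=0.2318, γ=5.6843.
cos(β/2)=0.993291, sin(β/2)=0.115641
d^2_{-2,1}: single k=3 term ⇒ +0.003072;  D = +0.000110-0.003070i
d^2_{-1,1}: k∈[2..3] ⇒ +0.039582 -0.000179 = +0.039403;  D = +0.035166-0.017775i
d^2_{0,1}: k∈[1..2] ⇒ +0.277598 -0.003763 = +0.273835;  D = +0.226178+0.154367i
d^2_{1,1}: k∈[0..1] ⇒ +0.973433 -0.039582 = +0.933851;  D = -0.088559+0.929643i
d^2_{2,1}: single k=0 term ⇒ -0.226658;  D = +0.207968-0.090127i
Y_2^{m'}(θ=1.9001,φ=0.4165) and Σ D·Y over m':
  (+0.0001-0.0031i)·(+0.2327-0.2559i)  (+0.0352-0.0178i)·(-0.2162+0.0956i)  (+0.2262+0.1544i)·(-0.2164+0.0000i)  (-0.0886+0.9296i)·(+0.2162+0.0956i)  (+0.2080-0.0901i)·(+0.2327+0.2559i)
Y_2^1(R⁻¹ n̂) = -0.092223+0.197824i

Re=-0.0922 Im=0.1978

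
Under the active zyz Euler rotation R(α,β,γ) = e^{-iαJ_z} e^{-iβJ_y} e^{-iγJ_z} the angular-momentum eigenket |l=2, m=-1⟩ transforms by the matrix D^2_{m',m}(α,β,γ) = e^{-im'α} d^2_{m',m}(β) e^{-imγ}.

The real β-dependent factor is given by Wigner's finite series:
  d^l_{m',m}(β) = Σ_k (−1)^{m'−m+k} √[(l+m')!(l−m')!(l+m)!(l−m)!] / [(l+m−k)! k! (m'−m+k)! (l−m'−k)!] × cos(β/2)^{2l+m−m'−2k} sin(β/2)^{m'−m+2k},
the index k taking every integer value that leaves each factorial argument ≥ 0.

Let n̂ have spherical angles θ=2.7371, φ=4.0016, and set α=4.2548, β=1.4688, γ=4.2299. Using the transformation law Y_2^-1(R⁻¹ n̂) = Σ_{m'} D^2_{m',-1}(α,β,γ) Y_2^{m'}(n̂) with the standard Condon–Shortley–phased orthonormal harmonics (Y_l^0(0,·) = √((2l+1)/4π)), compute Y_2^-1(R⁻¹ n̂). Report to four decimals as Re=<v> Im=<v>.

Need the full column D^2_{m',-1} for m'=−2..2 at α=4.2548, β=1.4688, γ=4.2299.
cos(β/2)=0.742233, sin(β/2)=0.670142
d^2_{-2,-1}: single k=1 term ⇒ +0.548047;  D = +0.539854+0.094410i
d^2_{-1,-1}: k∈[0..1] ⇒ +0.303502 -0.742225 = -0.438723;  D = +0.258726-0.354314i
d^2_{0,-1}: k∈[0..1] ⇒ -0.671217 +0.547162 = -0.124055;  D = +0.057560+0.109893i
d^2_{1,-1}: k∈[0..1] ⇒ +0.742225 -0.201682 = +0.540543;  D = +0.540375-0.013458i
d^2_{2,-1}: single k=0 term ⇒ -0.446756;  D = +0.187331-0.405584i
Y_2^{m'}(θ=2.7371,φ=4.0016) and Σ D·Y over m':
  (+0.5399+0.0944i)·(-0.0089-0.0592i)  (+0.2587-0.3543i)·(+0.1824-0.2118i)  (+0.0576+0.1099i)·(+0.4842+0.0000i)  (+0.5404-0.0135i)·(-0.1824-0.2118i)  (+0.1873-0.4056i)·(-0.0089+0.0592i)
Y_2^-1(R⁻¹ n̂) = -0.078277-0.196298i

Re=-0.0783 Im=-0.1963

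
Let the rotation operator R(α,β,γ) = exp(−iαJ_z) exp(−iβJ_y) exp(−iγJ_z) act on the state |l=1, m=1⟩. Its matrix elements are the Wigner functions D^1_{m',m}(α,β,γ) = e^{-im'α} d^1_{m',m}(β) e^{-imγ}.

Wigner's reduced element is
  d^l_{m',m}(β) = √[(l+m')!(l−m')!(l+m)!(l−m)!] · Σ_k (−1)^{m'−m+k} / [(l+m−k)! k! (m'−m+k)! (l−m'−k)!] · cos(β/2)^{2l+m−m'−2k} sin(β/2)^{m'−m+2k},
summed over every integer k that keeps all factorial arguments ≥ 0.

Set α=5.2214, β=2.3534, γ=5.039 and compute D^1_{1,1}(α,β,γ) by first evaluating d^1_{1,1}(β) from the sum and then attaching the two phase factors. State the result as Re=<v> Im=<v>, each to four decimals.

First d^1_{1,1}(β=2.3534), then the phase factors e^{-i(1)α} and e^{-i(1)γ}:
With c≡cos(β/2)=0.383974 and s≡sin(β/2)=0.923344, N=[2·1·2·1]^{1/2}=2.000000
Admissible k: 0..0 (factorial args all ≥0)
  k=0: (−1)^0·2.0000/(2)·0.3840^2·0.9233^0 = +0.147436
d^1_{1,1}(2.3534) = +0.147436
Phases: e^{-i·(1)·5.2214}=+0.487314+0.873227i, e^{-i·(1)·5.039}=+0.320835+0.947135i ⇒ D=-0.098888+0.109355i

Re=-0.0989 Im=0.1094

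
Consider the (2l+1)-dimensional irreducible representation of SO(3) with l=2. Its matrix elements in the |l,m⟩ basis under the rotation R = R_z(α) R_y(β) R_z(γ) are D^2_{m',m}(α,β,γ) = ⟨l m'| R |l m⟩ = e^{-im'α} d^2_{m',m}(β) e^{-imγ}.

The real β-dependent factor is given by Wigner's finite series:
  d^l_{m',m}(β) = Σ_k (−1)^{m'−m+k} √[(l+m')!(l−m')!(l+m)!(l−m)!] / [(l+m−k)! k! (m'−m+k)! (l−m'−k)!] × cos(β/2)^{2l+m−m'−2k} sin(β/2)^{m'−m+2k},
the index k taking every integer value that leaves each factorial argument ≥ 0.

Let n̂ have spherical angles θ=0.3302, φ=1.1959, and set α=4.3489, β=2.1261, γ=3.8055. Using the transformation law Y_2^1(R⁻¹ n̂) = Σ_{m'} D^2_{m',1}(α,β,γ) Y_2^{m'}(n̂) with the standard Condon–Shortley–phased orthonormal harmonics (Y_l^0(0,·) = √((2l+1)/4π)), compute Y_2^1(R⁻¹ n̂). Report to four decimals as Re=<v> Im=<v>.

Re=0.2968 Im=-0.2350

Need the full column D^2_{m',1} for m'=−2..2 at α=4.3489, β=2.1261, γ=3.8055.
cos(β/2)=0.486209, sin(β/2)=0.873842
d^2_{-2,1}: single k=3 term ⇒ +0.648862;  D = +0.116109-0.638389i
d^2_{-1,1}: k∈[2..3] ⇒ +0.541544 -0.583086 = -0.041542;  D = -0.035558-0.021479i
d^2_{0,1}: k∈[1..2] ⇒ +0.246024 -0.794691 = -0.548666;  D = +0.432125-0.338088i
d^2_{1,1}: k∈[0..1] ⇒ +0.055885 -0.541544 = -0.485659;  D = +0.143716+0.463908i
d^2_{2,1}: single k=0 term ⇒ -0.200878;  D = -0.200479-0.012661i
Y_2^{m'}(θ=0.3302,φ=1.1959) and Σ D·Y over m':
  (+0.1161-0.6384i)·(-0.0297-0.0277i)  (-0.0356-0.0215i)·(+0.0868-0.2205i)  (+0.4321-0.3381i)·(+0.5313+0.0000i)  (+0.1437+0.4639i)·(-0.0868-0.2205i)  (-0.2005-0.0127i)·(-0.0297+0.0277i)
Y_2^1(R⁻¹ n̂) = +0.296784-0.235008i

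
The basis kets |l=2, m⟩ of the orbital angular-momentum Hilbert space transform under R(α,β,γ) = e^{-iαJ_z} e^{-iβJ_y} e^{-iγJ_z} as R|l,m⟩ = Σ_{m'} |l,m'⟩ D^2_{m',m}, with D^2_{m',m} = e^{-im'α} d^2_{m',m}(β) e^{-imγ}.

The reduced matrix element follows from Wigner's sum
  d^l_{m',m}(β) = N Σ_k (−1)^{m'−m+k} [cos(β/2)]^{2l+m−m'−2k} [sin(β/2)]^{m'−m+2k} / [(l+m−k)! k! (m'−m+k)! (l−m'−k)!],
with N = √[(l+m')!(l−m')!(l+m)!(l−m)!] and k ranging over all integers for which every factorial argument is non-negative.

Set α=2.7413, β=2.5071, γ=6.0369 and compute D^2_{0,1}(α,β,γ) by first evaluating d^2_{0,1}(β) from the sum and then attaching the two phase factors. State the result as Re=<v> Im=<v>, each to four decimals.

Re=-0.5670 Im=-0.1425

First d^2_{0,1}(β=2.5071), then the phase factors e^{-i(0)α} and e^{-i(1)γ}:
With c≡cos(β/2)=0.311951 and s≡sin(β/2)=0.950098, N=[2·2·6·1]^{1/2}=4.898979
Admissible k: 1..2 (factorial args all ≥0)
  k=1: (−1)^0·4.8990/(2)·0.3120^3·0.9501^1 = +0.070649
  k=2: (−1)^1·4.8990/(2)·0.3120^1·0.9501^3 = -0.655342
d^2_{0,1}(2.5071) = +0.070649 -0.655342 = -0.584693
Phases: e^{-i·(0)·2.7413}=+1.000000+0.000000i, e^{-i·(1)·6.0369}=+0.969825+0.243803i ⇒ D=-0.567050-0.142550i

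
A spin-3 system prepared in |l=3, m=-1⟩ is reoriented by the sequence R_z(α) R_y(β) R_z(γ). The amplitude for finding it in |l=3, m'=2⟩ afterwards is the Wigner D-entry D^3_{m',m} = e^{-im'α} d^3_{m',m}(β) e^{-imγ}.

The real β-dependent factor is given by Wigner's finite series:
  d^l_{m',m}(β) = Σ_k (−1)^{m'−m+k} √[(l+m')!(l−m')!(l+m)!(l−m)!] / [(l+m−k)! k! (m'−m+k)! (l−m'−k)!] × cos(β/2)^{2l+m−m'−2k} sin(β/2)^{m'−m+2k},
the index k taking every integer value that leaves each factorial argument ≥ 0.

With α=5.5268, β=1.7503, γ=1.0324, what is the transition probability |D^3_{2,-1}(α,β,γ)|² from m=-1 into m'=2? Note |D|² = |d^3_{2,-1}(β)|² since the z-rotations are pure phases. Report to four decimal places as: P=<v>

D^3_{2,-1}(5.5268,1.7503,1.0324) = e^{-i·2·5.5268}·d^3_{2,-1}(1.7503)·e^{-i·-1·1.0324}. Compute d first:
Half-angle: c=0.640882, s=0.767640. N=√(120·1·2·24)=75.894664
k∈{0,1} keeps every argument non-negative
  k=0: (−1)^3·75.8947/(12)·0.6409^3·0.7676^3 = -0.753071
  k=1: (−1)^4·75.8947/(24)·0.6409^1·0.7676^5 = +0.540213
d^3_{2,-1}(1.7503) = -0.753071 +0.540213 = -0.212858
|D^3_{2,-1}|² = |d^3_{2,-1}(β)|² = (-0.212858)² = 0.045309 (the z-rotation phases have unit modulus)

P=0.0453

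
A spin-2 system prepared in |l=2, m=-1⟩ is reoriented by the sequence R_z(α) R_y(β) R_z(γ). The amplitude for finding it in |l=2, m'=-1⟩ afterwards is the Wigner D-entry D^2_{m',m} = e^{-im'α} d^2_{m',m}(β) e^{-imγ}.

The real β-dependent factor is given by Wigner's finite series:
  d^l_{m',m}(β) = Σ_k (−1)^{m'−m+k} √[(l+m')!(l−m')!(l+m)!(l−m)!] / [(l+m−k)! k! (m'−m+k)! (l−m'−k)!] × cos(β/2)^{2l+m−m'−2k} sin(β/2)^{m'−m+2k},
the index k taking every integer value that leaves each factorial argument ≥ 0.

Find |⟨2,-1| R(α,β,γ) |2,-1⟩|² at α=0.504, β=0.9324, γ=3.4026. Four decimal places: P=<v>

P=0.0234

D^2_{-1,-1}(0.504,0.9324,3.4026) = e^{-i·-1·0.504}·d^2_{-1,-1}(0.9324)·e^{-i·-1·3.4026}. Compute d first:
Half-angle: c=0.893283, s=0.449495. N=√(1·6·1·6)=6.000000
Admissible k: 0..1 (factorial args all ≥0)
  k=0: (−1)^0·6.0000/(6)·0.8933^4·0.4495^0 = +0.636731
  k=1: (−1)^1·6.0000/(2)·0.8933^2·0.4495^2 = -0.483670
d^2_{-1,-1}(0.9324) = +0.636731 -0.483670 = +0.153061
|D^2_{-1,-1}|² = |d^2_{-1,-1}(β)|² = (+0.153061)² = 0.023428 (the z-rotation phases have unit modulus)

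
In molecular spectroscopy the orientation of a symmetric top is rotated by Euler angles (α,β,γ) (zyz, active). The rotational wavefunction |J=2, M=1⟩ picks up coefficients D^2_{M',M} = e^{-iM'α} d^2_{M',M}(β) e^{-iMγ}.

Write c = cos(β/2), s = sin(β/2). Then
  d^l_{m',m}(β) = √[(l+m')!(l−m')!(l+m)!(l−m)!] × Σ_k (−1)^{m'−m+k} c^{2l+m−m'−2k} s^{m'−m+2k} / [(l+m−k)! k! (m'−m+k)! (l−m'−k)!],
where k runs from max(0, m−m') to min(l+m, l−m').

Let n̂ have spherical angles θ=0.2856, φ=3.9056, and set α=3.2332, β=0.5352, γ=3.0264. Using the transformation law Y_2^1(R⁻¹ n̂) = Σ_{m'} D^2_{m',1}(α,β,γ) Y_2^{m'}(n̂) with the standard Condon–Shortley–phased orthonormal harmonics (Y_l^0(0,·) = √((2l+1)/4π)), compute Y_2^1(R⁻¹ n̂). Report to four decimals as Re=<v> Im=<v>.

Need the full column D^2_{m',1} for m'=−2..2 at α=3.2332, β=0.5352, γ=3.0264.
cos(β/2)=0.964408, sin(β/2)=0.264418
d^2_{-2,1}: single k=3 term ⇒ +0.035658;  D = -0.034083-0.010484i
d^2_{-1,1}: k∈[2..3] ⇒ +0.195085 -0.004888 = +0.190197;  D = +0.186144+0.039053i
d^2_{0,1}: k∈[1..2] ⇒ +0.580963 -0.043672 = +0.537291;  D = -0.533730-0.061755i
d^2_{1,1}: k∈[0..1] ⇒ +0.865055 -0.195085 = +0.669970;  D = +0.669784+0.015800i
d^2_{2,1}: single k=0 term ⇒ -0.474355;  D = +0.473258-0.032242i
Y_2^{m'}(θ=0.2856,φ=3.9056) and Σ D·Y over m':
  (-0.0341-0.0105i)·(+0.0013-0.0306i)  (+0.1861+0.0391i)·(-0.1508+0.1445i)  (-0.5337-0.0618i)·(+0.5557+0.0000i)  (+0.6698+0.0158i)·(+0.1508+0.1445i)  (+0.4733-0.0322i)·(+0.0013+0.0306i)
Y_2^1(R⁻¹ n̂) = -0.230337+0.101324i

Re=-0.2303 Im=0.1013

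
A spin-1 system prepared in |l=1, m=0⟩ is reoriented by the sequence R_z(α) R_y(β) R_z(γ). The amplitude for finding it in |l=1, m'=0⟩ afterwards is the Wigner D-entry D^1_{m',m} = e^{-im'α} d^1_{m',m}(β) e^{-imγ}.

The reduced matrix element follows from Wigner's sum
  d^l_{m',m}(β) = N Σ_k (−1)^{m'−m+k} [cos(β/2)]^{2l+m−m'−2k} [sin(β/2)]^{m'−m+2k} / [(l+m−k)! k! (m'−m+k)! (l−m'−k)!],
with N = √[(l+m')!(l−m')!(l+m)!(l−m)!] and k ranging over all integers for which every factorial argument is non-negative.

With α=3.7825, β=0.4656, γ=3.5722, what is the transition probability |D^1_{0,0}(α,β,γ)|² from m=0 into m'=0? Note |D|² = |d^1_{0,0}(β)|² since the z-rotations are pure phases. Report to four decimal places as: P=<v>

P=0.7984

D^1_{0,0}(3.7825,0.4656,3.5722) = e^{-i·0·3.7825}·d^1_{0,0}(0.4656)·e^{-i·0·3.5722}. Compute d first:
Half-angle: c=0.973024, s=0.230703. N=√(1·1·1·1)=1.000000
The bounds max(0,m−m')=0 and min(l+m,l−m')=1 give 2 terms
  k=0: (−1)^0·1.0000/(1)·0.9730^2·0.2307^0 = +0.946776
  k=1: (−1)^1·1.0000/(1)·0.9730^0·0.2307^2 = -0.053224
d^1_{0,0}(0.4656) = +0.946776 -0.053224 = +0.893552
|D^1_{0,0}|² = |d^1_{0,0}(β)|² = (+0.893552)² = 0.798436 (the z-rotation phases have unit modulus)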